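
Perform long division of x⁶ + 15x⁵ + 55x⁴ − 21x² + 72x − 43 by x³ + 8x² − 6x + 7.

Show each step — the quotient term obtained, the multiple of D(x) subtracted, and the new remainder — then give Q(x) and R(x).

Step 1: lead(x⁶ + 15x⁵ + 55x⁴ − 21x² + 72x − 43) ÷ lead(D) = x⁶ ÷ x³ = x³. Subtract (x³)·D = x⁶ + 8x⁵ − 6x⁴ + 7x³. Remainder: 7x⁵ + 61x⁴ − 7x³ − 21x² + 72x − 43.
Step 2: lead(7x⁵ + 61x⁴ − 7x³ − 21x² + 72x − 43) ÷ lead(D) = 7x⁵ ÷ x³ = 7x². Subtract (7x²)·D = 7x⁵ + 56x⁴ − 42x³ + 49x². Remainder: 5x⁴ + 35x³ − 70x² + 72x − 43.
Step 3: lead(5x⁴ + 35x³ − 70x² + 72x − 43) ÷ lead(D) = 5x⁴ ÷ x³ = 5x. Subtract (5x)·D = 5x⁴ + 40x³ − 30x² + 35x. Remainder: −5x³ − 40x² + 37x − 43.
Step 4: lead(−5x³ − 40x² + 37x − 43) ÷ lead(D) = −5x³ ÷ x³ = −5. Subtract (−5)·D = −5x³ − 40x² + 30x − 35. Remainder: 7x − 8.

Q(x) = x³ + 7x² + 5x − 5; R(x) = 7x − 8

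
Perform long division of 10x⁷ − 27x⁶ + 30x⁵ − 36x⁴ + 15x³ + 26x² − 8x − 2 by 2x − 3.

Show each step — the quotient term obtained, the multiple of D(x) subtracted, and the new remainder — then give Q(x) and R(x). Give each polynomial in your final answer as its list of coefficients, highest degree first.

Step 1: lead(10x⁷ − 27x⁶ + 30x⁵ − 36x⁴ + 15x³ + 26x² − 8x − 2) ÷ lead(D) = 10x⁷ ÷ 2x = 5x⁶. Subtract (5x⁶)·D = 10x⁷ − 15x⁶. Remainder: −12x⁶ + 30x⁵ − 36x⁴ + 15x³ + 26x² − 8x − 2.
Step 2: lead(−12x⁶ + 30x⁵ − 36x⁴ + 15x³ + 26x² − 8x − 2) ÷ lead(D) = −12x⁶ ÷ 2x = −6x⁵. Subtract (−6x⁵)·D = −12x⁶ + 18x⁵. Remainder: 12x⁵ − 36x⁴ + 15x³ + 26x² − 8x − 2.
Step 3: lead(12x⁵ − 36x⁴ + 15x³ + 26x² − 8x − 2) ÷ lead(D) = 12x⁵ ÷ 2x = 6x⁴. Subtract (6x⁴)·D = 12x⁵ − 18x⁴. Remainder: −18x⁴ + 15x³ + 26x² − 8x − 2.
Step 4: lead(−18x⁴ + 15x³ + 26x² − 8x − 2) ÷ lead(D) = −18x⁴ ÷ 2x = −9x³. Subtract (−9x³)·D = −18x⁴ + 27x³. Remainder: −12x³ + 26x² − 8x − 2.
Step 5: lead(−12x³ + 26x² − 8x − 2) ÷ lead(D) = −12x³ ÷ 2x = −6x². Subtract (−6x²)·D = −12x³ + 18x². Remainder: 8x² − 8x − 2.
Step 6: lead(8x² − 8x − 2) ÷ lead(D) = 8x² ÷ 2x = 4x. Subtract (4x)·D = 8x² − 12x. Remainder: 4x − 2.
Step 7: lead(4x − 2) ÷ lead(D) = 4x ÷ 2x = 2. Subtract (2)·D = 4x − 6. Remainder: 4.

Q = [5, -6, 6, -9, -6, 4, 2]; R = [4]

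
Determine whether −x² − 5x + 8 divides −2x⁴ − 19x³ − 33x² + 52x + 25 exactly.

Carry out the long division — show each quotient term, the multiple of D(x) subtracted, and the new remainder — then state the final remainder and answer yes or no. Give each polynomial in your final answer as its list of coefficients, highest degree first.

Step 1: lead(−2x⁴ − 19x³ − 33x² + 52x + 25) ÷ lead(D) = −2x⁴ ÷ −x² = 2x². Subtract (2x²)·D = −2x⁴ − 10x³ + 16x². Remainder: −9x³ − 49x² + 52x + 25.
Step 2: lead(−9x³ − 49x² + 52x + 25) ÷ lead(D) = −9x³ ÷ −x² = 9x. Subtract (9x)·D = −9x³ − 45x² + 72x. Remainder: −4x² − 20x + 25.
Step 3: lead(−4x² − 20x + 25) ÷ lead(D) = −4x² ÷ −x² = 4. Subtract (4)·D = −4x² − 20x + 32. Remainder: −7.

R = [-7], so D(x) is not a factor of P(x). no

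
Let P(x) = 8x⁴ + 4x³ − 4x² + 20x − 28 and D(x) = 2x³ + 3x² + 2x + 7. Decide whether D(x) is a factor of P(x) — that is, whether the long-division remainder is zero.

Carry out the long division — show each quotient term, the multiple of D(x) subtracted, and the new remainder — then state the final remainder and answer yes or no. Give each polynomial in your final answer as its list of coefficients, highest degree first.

Step 1: lead(8x⁴ + 4x³ − 4x² + 20x − 28) ÷ lead(D) = 8x⁴ ÷ 2x³ = 4x. Subtract (4x)·D = 8x⁴ + 12x³ + 8x² + 28x. Remainder: −8x³ − 12x² − 8x − 28.
Step 2: lead(−8x³ − 12x² − 8x − 28) ÷ lead(D) = −8x³ ÷ 2x³ = −4. Subtract (−4)·D = −8x³ − 12x² − 8x − 28. Remainder: 0.

R = [0], so D(x) is a factor of P(x). yes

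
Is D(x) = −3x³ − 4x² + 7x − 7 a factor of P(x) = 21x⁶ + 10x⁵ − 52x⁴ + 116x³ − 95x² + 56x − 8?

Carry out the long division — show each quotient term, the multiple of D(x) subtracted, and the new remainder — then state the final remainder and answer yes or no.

R(x) = −1, so D(x) is not a factor of P(x). no

Step 1: lead(21x⁶ + 10x⁵ − 52x⁴ + 116x³ − 95x² + 56x − 8) ÷ lead(D) = 21x⁶ ÷ −3x³ = −7x³. Subtract (−7x³)·D = 21x⁶ + 28x⁵ − 49x⁴ + 49x³. Remainder: −18x⁵ − 3x⁴ + 67x³ − 95x² + 56x − 8.
Step 2: lead(−18x⁵ − 3x⁴ + 67x³ − 95x² + 56x − 8) ÷ lead(D) = −18x⁵ ÷ −3x³ = 6x². Subtract (6x²)·D = −18x⁵ − 24x⁴ + 42x³ − 42x². Remainder: 21x⁴ + 25x³ − 53x² + 56x − 8.
Step 3: lead(21x⁴ + 25x³ − 53x² + 56x − 8) ÷ lead(D) = 21x⁴ ÷ −3x³ = −7x. Subtract (−7x)·D = 21x⁴ + 28x³ − 49x² + 49x. Remainder: −3x³ − 4x² + 7x − 8.
Step 4: lead(−3x³ − 4x² + 7x − 8) ÷ lead(D) = −3x³ ÷ −3x³ = 1. Subtract (1)·D = −3x³ − 4x² + 7x − 7. Remainder: −1.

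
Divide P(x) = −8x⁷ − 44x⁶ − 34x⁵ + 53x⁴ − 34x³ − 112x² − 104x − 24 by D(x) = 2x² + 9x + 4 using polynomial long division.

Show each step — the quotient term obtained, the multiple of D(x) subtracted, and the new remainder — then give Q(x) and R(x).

Step 1: lead(−8x⁷ − 44x⁶ − 34x⁵ + 53x⁴ − 34x³ − 112x² − 104x − 24) ÷ lead(D) = −8x⁷ ÷ 2x² = −4x⁵. Subtract (−4x⁵)·D = −8x⁷ − 36x⁶ − 16x⁵. Remainder: −8x⁶ − 18x⁵ + 53x⁴ − 34x³ − 112x² − 104x − 24.
Step 2: lead(−8x⁶ − 18x⁵ + 53x⁴ − 34x³ − 112x² − 104x − 24) ÷ lead(D) = −8x⁶ ÷ 2x² = −4x⁴. Subtract (−4x⁴)·D = −8x⁶ − 36x⁵ − 16x⁴. Remainder: 18x⁵ + 69x⁴ − 34x³ − 112x² − 104x − 24.
Step 3: lead(18x⁵ + 69x⁴ − 34x³ − 112x² − 104x − 24) ÷ lead(D) = 18x⁵ ÷ 2x² = 9x³. Subtract (9x³)·D = 18x⁵ + 81x⁴ + 36x³. Remainder: −12x⁴ − 70x³ − 112x² − 104x − 24.
Step 4: lead(−12x⁴ − 70x³ − 112x² − 104x − 24) ÷ lead(D) = −12x⁴ ÷ 2x² = −6x². Subtract (−6x²)·D = −12x⁴ − 54x³ − 24x². Remainder: −16x³ − 88x² − 104x − 24.
Step 5: lead(−16x³ − 88x² − 104x − 24) ÷ lead(D) = −16x³ ÷ 2x² = −8x. Subtract (−8x)·D = −16x³ − 72x² − 32x. Remainder: −16x² − 72x − 24.
Step 6: lead(−16x² − 72x − 24) ÷ lead(D) = −16x² ÷ 2x² = −8. Subtract (−8)·D = −16x² − 72x − 32. Remainder: 8.

Q(x) = −4x⁵ − 4x⁴ + 9x³ − 6x² − 8x − 8; R(x) = 8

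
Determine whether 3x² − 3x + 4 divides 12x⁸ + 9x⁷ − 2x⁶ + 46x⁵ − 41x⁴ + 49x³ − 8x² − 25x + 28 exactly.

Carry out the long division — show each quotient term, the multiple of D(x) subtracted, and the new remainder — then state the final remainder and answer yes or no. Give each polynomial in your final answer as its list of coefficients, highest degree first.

R = [0], so D(x) is a factor of P(x). yes

Step 1: lead(12x⁸ + 9x⁷ − 2x⁶ + 46x⁵ − 41x⁴ + 49x³ − 8x² − 25x + 28) ÷ lead(D) = 12x⁸ ÷ 3x² = 4x⁶. Subtract (4x⁶)·D = 12x⁸ − 12x⁷ + 16x⁶. Remainder: 21x⁷ − 18x⁶ + 46x⁵ − 41x⁴ + 49x³ − 8x² − 25x + 28.
Step 2: lead(21x⁷ − 18x⁶ + 46x⁵ − 41x⁴ + 49x³ − 8x² − 25x + 28) ÷ lead(D) = 21x⁷ ÷ 3x² = 7x⁵. Subtract (7x⁵)·D = 21x⁷ − 21x⁶ + 28x⁵. Remainder: 3x⁶ + 18x⁵ − 41x⁴ + 49x³ − 8x² − 25x + 28.
Step 3: lead(3x⁶ + 18x⁵ − 41x⁴ + 49x³ − 8x² − 25x + 28) ÷ lead(D) = 3x⁶ ÷ 3x² = x⁴. Subtract (x⁴)·D = 3x⁶ − 3x⁵ + 4x⁴. Remainder: 21x⁵ − 45x⁴ + 49x³ − 8x² − 25x + 28.
Step 4: lead(21x⁵ − 45x⁴ + 49x³ − 8x² − 25x + 28) ÷ lead(D) = 21x⁵ ÷ 3x² = 7x³. Subtract (7x³)·D = 21x⁵ − 21x⁴ + 28x³. Remainder: −24x⁴ + 21x³ − 8x² − 25x + 28.
Step 5: lead(−24x⁴ + 21x³ − 8x² − 25x + 28) ÷ lead(D) = −24x⁴ ÷ 3x² = −8x². Subtract (−8x²)·D = −24x⁴ + 24x³ − 32x². Remainder: −3x³ + 24x² − 25x + 28.
Step 6: lead(−3x³ + 24x² − 25x + 28) ÷ lead(D) = −3x³ ÷ 3x² = −x. Subtract (−x)·D = −3x³ + 3x² − 4x. Remainder: 21x² − 21x + 28.
Step 7: lead(21x² − 21x + 28) ÷ lead(D) = 21x² ÷ 3x² = 7. Subtract (7)·D = 21x² − 21x + 28. Remainder: 0.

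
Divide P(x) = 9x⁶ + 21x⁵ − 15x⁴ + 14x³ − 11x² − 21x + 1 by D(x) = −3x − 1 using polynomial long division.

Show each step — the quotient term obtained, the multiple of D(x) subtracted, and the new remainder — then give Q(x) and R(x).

Step 1: lead(9x⁶ + 21x⁵ − 15x⁴ + 14x³ − 11x² − 21x + 1) ÷ lead(D) = 9x⁶ ÷ −3x = −3x⁵. Subtract (−3x⁵)·D = 9x⁶ + 3x⁵. Remainder: 18x⁵ − 15x⁴ + 14x³ − 11x² − 21x + 1.
Step 2: lead(18x⁵ − 15x⁴ + 14x³ − 11x² − 21x + 1) ÷ lead(D) = 18x⁵ ÷ −3x = −6x⁴. Subtract (−6x⁴)·D = 18x⁵ + 6x⁴. Remainder: −21x⁴ + 14x³ − 11x² − 21x + 1.
Step 3: lead(−21x⁴ + 14x³ − 11x² − 21x + 1) ÷ lead(D) = −21x⁴ ÷ −3x = 7x³. Subtract (7x³)·D = −21x⁴ − 7x³. Remainder: 21x³ − 11x² − 21x + 1.
Step 4: lead(21x³ − 11x² − 21x + 1) ÷ lead(D) = 21x³ ÷ −3x = −7x². Subtract (−7x²)·D = 21x³ + 7x². Remainder: −18x² − 21x + 1.
Step 5: lead(−18x² − 21x + 1) ÷ lead(D) = −18x² ÷ −3x = 6x. Subtract (6x)·D = −18x² − 6x. Remainder: −15x + 1.
Step 6: lead(−15x + 1) ÷ lead(D) = −15x ÷ −3x = 5. Subtract (5)·D = −15x − 5. Remainder: 6.

Q(x) = −3x⁵ − 6x⁴ + 7x³ − 7x² + 6x + 5; R(x) = 6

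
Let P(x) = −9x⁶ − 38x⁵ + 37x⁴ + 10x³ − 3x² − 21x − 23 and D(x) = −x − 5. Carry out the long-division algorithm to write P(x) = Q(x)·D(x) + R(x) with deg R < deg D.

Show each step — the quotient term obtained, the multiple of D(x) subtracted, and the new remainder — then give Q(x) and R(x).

Step 1: lead(−9x⁶ − 38x⁵ + 37x⁴ + 10x³ − 3x² − 21x − 23) ÷ lead(D) = −9x⁶ ÷ −x = 9x⁵. Subtract (9x⁵)·D = −9x⁶ − 45x⁵. Remainder: 7x⁵ + 37x⁴ + 10x³ − 3x² − 21x − 23.
Step 2: lead(7x⁵ + 37x⁴ + 10x³ − 3x² − 21x − 23) ÷ lead(D) = 7x⁵ ÷ −x = −7x⁴. Subtract (−7x⁴)·D = 7x⁵ + 35x⁴. Remainder: 2x⁴ + 10x³ − 3x² − 21x − 23.
Step 3: lead(2x⁴ + 10x³ − 3x² − 21x − 23) ÷ lead(D) = 2x⁴ ÷ −x = −2x³. Subtract (−2x³)·D = 2x⁴ + 10x³. Remainder: −3x² − 21x − 23.
Step 4: lead(−3x² − 21x − 23) ÷ lead(D) = −3x² ÷ −x = 3x. Subtract (3x)·D = −3x² − 15x. Remainder: −6x − 23.
Step 5: lead(−6x − 23) ÷ lead(D) = −6x ÷ −x = 6. Subtract (6)·D = −6x − 30. Remainder: 7.

Q(x) = 9x⁵ − 7x⁴ − 2x³ + 3x + 6; R(x) = 7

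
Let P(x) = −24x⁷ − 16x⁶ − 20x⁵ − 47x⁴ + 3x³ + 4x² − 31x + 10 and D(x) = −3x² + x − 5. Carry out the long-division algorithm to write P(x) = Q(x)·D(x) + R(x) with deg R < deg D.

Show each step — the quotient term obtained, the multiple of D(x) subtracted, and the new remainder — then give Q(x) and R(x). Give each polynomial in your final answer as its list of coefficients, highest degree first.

Step 1: lead(−24x⁷ − 16x⁶ − 20x⁵ − 47x⁴ + 3x³ + 4x² − 31x + 10) ÷ lead(D) = −24x⁷ ÷ −3x² = 8x⁵. Subtract (8x⁵)·D = −24x⁷ + 8x⁶ − 40x⁵. Remainder: −24x⁶ + 20x⁵ − 47x⁴ + 3x³ + 4x² − 31x + 10.
Step 2: lead(−24x⁶ + 20x⁵ − 47x⁴ + 3x³ + 4x² − 31x + 10) ÷ lead(D) = −24x⁶ ÷ −3x² = 8x⁴. Subtract (8x⁴)·D = −24x⁶ + 8x⁵ − 40x⁴. Remainder: 12x⁵ − 7x⁴ + 3x³ + 4x² − 31x + 10.
Step 3: lead(12x⁵ − 7x⁴ + 3x³ + 4x² − 31x + 10) ÷ lead(D) = 12x⁵ ÷ −3x² = −4x³. Subtract (−4x³)·D = 12x⁵ − 4x⁴ + 20x³. Remainder: −3x⁴ − 17x³ + 4x² − 31x + 10.
Step 4: lead(−3x⁴ − 17x³ + 4x² − 31x + 10) ÷ lead(D) = −3x⁴ ÷ −3x² = x². Subtract (x²)·D = −3x⁴ + x³ − 5x². Remainder: −18x³ + 9x² − 31x + 10.
Step 5: lead(−18x³ + 9x² − 31x + 10) ÷ lead(D) = −18x³ ÷ −3x² = 6x. Subtract (6x)·D = −18x³ + 6x² − 30x. Remainder: 3x² − x + 10.
Step 6: lead(3x² − x + 10) ÷ lead(D) = 3x² ÷ −3x² = −1. Subtract (−1)·D = 3x² − x + 5. Remainder: 5.

Q = [8, 8, -4, 1, 6, -1]; R = [5]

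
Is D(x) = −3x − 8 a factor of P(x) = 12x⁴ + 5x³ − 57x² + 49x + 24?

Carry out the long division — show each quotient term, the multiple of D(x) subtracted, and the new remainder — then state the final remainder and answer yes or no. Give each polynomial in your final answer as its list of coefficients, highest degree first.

R = [0], so D(x) is a factor of P(x). yes

Step 1: lead(12x⁴ + 5x³ − 57x² + 49x + 24) ÷ lead(D) = 12x⁴ ÷ −3x = −4x³. Subtract (−4x³)·D = 12x⁴ + 32x³. Remainder: −27x³ − 57x² + 49x + 24.
Step 2: lead(−27x³ − 57x² + 49x + 24) ÷ lead(D) = −27x³ ÷ −3x = 9x². Subtract (9x²)·D = −27x³ − 72x². Remainder: 15x² + 49x + 24.
Step 3: lead(15x² + 49x + 24) ÷ lead(D) = 15x² ÷ −3x = −5x. Subtract (−5x)·D = 15x² + 40x. Remainder: 9x + 24.
Step 4: lead(9x + 24) ÷ lead(D) = 9x ÷ −3x = −3. Subtract (−3)·D = 9x + 24. Remainder: 0.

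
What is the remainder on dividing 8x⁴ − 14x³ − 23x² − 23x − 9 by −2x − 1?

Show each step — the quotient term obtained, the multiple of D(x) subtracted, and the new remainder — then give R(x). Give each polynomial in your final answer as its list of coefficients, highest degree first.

Step 1: lead(8x⁴ − 14x³ − 23x² − 23x − 9) ÷ lead(D) = 8x⁴ ÷ −2x = −4x³. Subtract (−4x³)·D = 8x⁴ + 4x³. Remainder: −18x³ − 23x² − 23x − 9.
Step 2: lead(−18x³ − 23x² − 23x − 9) ÷ lead(D) = −18x³ ÷ −2x = 9x². Subtract (9x²)·D = −18x³ − 9x². Remainder: −14x² − 23x − 9.
Step 3: lead(−14x² − 23x − 9) ÷ lead(D) = −14x² ÷ −2x = 7x. Subtract (7x)·D = −14x² − 7x. Remainder: −16x − 9.
Step 4: lead(−16x − 9) ÷ lead(D) = −16x ÷ −2x = 8. Subtract (8)·D = −16x − 8. Remainder: −1.

R = [-1]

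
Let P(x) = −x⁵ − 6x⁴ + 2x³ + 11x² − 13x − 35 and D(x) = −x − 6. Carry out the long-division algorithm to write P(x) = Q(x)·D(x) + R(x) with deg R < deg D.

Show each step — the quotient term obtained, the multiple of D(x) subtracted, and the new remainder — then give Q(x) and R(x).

Step 1: lead(−x⁵ − 6x⁴ + 2x³ + 11x² − 13x − 35) ÷ lead(D) = −x⁵ ÷ −x = x⁴. Subtract (x⁴)·D = −x⁵ − 6x⁴. Remainder: 2x³ + 11x² − 13x − 35.
Step 2: lead(2x³ + 11x² − 13x − 35) ÷ lead(D) = 2x³ ÷ −x = −2x². Subtract (−2x²)·D = 2x³ + 12x². Remainder: −x² − 13x − 35.
Step 3: lead(−x² − 13x − 35) ÷ lead(D) = −x² ÷ −x = x. Subtract (x)·D = −x² − 6x. Remainder: −7x − 35.
Step 4: lead(−7x − 35) ÷ lead(D) = −7x ÷ −x = 7. Subtract (7)·D = −7x − 42. Remainder: 7.

Q(x) = x⁴ − 2x² + x + 7; R(x) = 7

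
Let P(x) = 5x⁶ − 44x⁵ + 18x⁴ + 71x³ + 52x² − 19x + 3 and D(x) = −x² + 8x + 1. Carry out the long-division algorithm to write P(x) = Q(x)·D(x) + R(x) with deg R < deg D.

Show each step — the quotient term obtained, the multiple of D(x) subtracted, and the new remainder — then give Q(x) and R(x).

Q(x) = −5x⁴ + 4x³ + 9x² + 5x − 3; R(x) = 6

Step 1: lead(5x⁶ − 44x⁵ + 18x⁴ + 71x³ + 52x² − 19x + 3) ÷ lead(D) = 5x⁶ ÷ −x² = −5x⁴. Subtract (−5x⁴)·D = 5x⁶ − 40x⁵ − 5x⁴. Remainder: −4x⁵ + 23x⁴ + 71x³ + 52x² − 19x + 3.
Step 2: lead(−4x⁵ + 23x⁴ + 71x³ + 52x² − 19x + 3) ÷ lead(D) = −4x⁵ ÷ −x² = 4x³. Subtract (4x³)·D = −4x⁵ + 32x⁴ + 4x³. Remainder: −9x⁴ + 67x³ + 52x² − 19x + 3.
Step 3: lead(−9x⁴ + 67x³ + 52x² − 19x + 3) ÷ lead(D) = −9x⁴ ÷ −x² = 9x². Subtract (9x²)·D = −9x⁴ + 72x³ + 9x². Remainder: −5x³ + 43x² − 19x + 3.
Step 4: lead(−5x³ + 43x² − 19x + 3) ÷ lead(D) = −5x³ ÷ −x² = 5x. Subtract (5x)·D = −5x³ + 40x² + 5x. Remainder: 3x² − 24x + 3.
Step 5: lead(3x² − 24x + 3) ÷ lead(D) = 3x² ÷ −x² = −3. Subtract (−3)·D = 3x² − 24x − 3. Remainder: 6.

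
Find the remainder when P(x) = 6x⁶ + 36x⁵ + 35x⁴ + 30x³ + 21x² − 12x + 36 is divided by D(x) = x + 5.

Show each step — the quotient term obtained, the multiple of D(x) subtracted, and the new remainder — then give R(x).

Step 1: lead(6x⁶ + 36x⁵ + 35x⁴ + 30x³ + 21x² − 12x + 36) ÷ lead(D) = 6x⁶ ÷ x = 6x⁵. Subtract (6x⁵)·D = 6x⁶ + 30x⁵. Remainder: 6x⁵ + 35x⁴ + 30x³ + 21x² − 12x + 36.
Step 2: lead(6x⁵ + 35x⁴ + 30x³ + 21x² − 12x + 36) ÷ lead(D) = 6x⁵ ÷ x = 6x⁴. Subtract (6x⁴)·D = 6x⁵ + 30x⁴. Remainder: 5x⁴ + 30x³ + 21x² − 12x + 36.
Step 3: lead(5x⁴ + 30x³ + 21x² − 12x + 36) ÷ lead(D) = 5x⁴ ÷ x = 5x³. Subtract (5x³)·D = 5x⁴ + 25x³. Remainder: 5x³ + 21x² − 12x + 36.
Step 4: lead(5x³ + 21x² − 12x + 36) ÷ lead(D) = 5x³ ÷ x = 5x². Subtract (5x²)·D = 5x³ + 25x². Remainder: −4x² − 12x + 36.
Step 5: lead(−4x² − 12x + 36) ÷ lead(D) = −4x² ÷ x = −4x. Subtract (−4x)·D = −4x² − 20x. Remainder: 8x + 36.
Step 6: lead(8x + 36) ÷ lead(D) = 8x ÷ x = 8. Subtract (8)·D = 8x + 40. Remainder: −4.

R(x) = −4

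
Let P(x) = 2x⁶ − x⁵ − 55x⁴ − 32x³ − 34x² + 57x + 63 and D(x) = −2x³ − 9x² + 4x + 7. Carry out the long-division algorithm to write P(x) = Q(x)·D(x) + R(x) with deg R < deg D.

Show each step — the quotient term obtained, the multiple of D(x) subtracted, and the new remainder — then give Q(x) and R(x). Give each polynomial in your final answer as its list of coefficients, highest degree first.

Step 1: lead(2x⁶ − x⁵ − 55x⁴ − 32x³ − 34x² + 57x + 63) ÷ lead(D) = 2x⁶ ÷ −2x³ = −x³. Subtract (−x³)·D = 2x⁶ + 9x⁵ − 4x⁴ − 7x³. Remainder: −10x⁵ − 51x⁴ − 25x³ − 34x² + 57x + 63.
Step 2: lead(−10x⁵ − 51x⁴ − 25x³ − 34x² + 57x + 63) ÷ lead(D) = −10x⁵ ÷ −2x³ = 5x². Subtract (5x²)·D = −10x⁵ − 45x⁴ + 20x³ + 35x². Remainder: −6x⁴ − 45x³ − 69x² + 57x + 63.
Step 3: lead(−6x⁴ − 45x³ − 69x² + 57x + 63) ÷ lead(D) = −6x⁴ ÷ −2x³ = 3x. Subtract (3x)·D = −6x⁴ − 27x³ + 12x² + 21x. Remainder: −18x³ − 81x² + 36x + 63.
Step 4: lead(−18x³ − 81x² + 36x + 63) ÷ lead(D) = −18x³ ÷ −2x³ = 9. Subtract (9)·D = −18x³ − 81x² + 36x + 63. Remainder: 0.

Q = [-1, 5, 3, 9]; R = [0]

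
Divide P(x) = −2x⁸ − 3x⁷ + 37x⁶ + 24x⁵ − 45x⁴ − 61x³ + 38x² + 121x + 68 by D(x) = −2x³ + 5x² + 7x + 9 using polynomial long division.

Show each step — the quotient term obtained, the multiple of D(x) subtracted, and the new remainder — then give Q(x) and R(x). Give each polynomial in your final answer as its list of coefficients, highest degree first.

Step 1: lead(−2x⁸ − 3x⁷ + 37x⁶ + 24x⁵ − 45x⁴ − 61x³ + 38x² + 121x + 68) ÷ lead(D) = −2x⁸ ÷ −2x³ = x⁵. Subtract (x⁵)·D = −2x⁸ + 5x⁷ + 7x⁶ + 9x⁵. Remainder: −8x⁷ + 30x⁶ + 15x⁵ − 45x⁴ − 61x³ + 38x² + 121x + 68.
Step 2: lead(−8x⁷ + 30x⁶ + 15x⁵ − 45x⁴ − 61x³ + 38x² + 121x + 68) ÷ lead(D) = −8x⁷ ÷ −2x³ = 4x⁴. Subtract (4x⁴)·D = −8x⁷ + 20x⁶ + 28x⁵ + 36x⁴. Remainder: 10x⁶ − 13x⁵ − 81x⁴ − 61x³ + 38x² + 121x + 68.
Step 3: lead(10x⁶ − 13x⁵ − 81x⁴ − 61x³ + 38x² + 121x + 68) ÷ lead(D) = 10x⁶ ÷ −2x³ = −5x³. Subtract (−5x³)·D = 10x⁶ − 25x⁵ − 35x⁴ − 45x³. Remainder: 12x⁵ − 46x⁴ − 16x³ + 38x² + 121x + 68.
Step 4: lead(12x⁵ − 46x⁴ − 16x³ + 38x² + 121x + 68) ÷ lead(D) = 12x⁵ ÷ −2x³ = −6x². Subtract (−6x²)·D = 12x⁵ − 30x⁴ − 42x³ − 54x². Remainder: −16x⁴ + 26x³ + 92x² + 121x + 68.
Step 5: lead(−16x⁴ + 26x³ + 92x² + 121x + 68) ÷ lead(D) = −16x⁴ ÷ −2x³ = 8x. Subtract (8x)·D = −16x⁴ + 40x³ + 56x² + 72x. Remainder: −14x³ + 36x² + 49x + 68.
Step 6: lead(−14x³ + 36x² + 49x + 68) ÷ lead(D) = −14x³ ÷ −2x³ = 7. Subtract (7)·D = −14x³ + 35x² + 49x + 63. Remainder: x² + 5.

Q = [1, 4, -5, -6, 8, 7]; R = [1, 0, 5]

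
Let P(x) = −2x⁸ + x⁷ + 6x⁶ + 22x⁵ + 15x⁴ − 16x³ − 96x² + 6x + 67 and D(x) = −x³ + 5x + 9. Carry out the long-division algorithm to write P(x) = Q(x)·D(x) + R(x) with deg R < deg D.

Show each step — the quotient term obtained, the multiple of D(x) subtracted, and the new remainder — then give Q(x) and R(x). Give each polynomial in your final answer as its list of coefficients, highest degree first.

Q = [2, -1, 4, -9, -4, 7]; R = [5, 7, 4]

Step 1: lead(−2x⁸ + x⁷ + 6x⁶ + 22x⁵ + 15x⁴ − 16x³ − 96x² + 6x + 67) ÷ lead(D) = −2x⁸ ÷ −x³ = 2x⁵. Subtract (2x⁵)·D = −2x⁸ + 10x⁶ + 18x⁵. Remainder: x⁷ − 4x⁶ + 4x⁵ + 15x⁴ − 16x³ − 96x² + 6x + 67.
Step 2: lead(x⁷ − 4x⁶ + 4x⁵ + 15x⁴ − 16x³ − 96x² + 6x + 67) ÷ lead(D) = x⁷ ÷ −x³ = −x⁴. Subtract (−x⁴)·D = x⁷ − 5x⁵ − 9x⁴. Remainder: −4x⁶ + 9x⁵ + 24x⁴ − 16x³ − 96x² + 6x + 67.
Step 3: lead(−4x⁶ + 9x⁵ + 24x⁴ − 16x³ − 96x² + 6x + 67) ÷ lead(D) = −4x⁶ ÷ −x³ = 4x³. Subtract (4x³)·D = −4x⁶ + 20x⁴ + 36x³. Remainder: 9x⁵ + 4x⁴ − 52x³ − 96x² + 6x + 67.
Step 4: lead(9x⁵ + 4x⁴ − 52x³ − 96x² + 6x + 67) ÷ lead(D) = 9x⁵ ÷ −x³ = −9x². Subtract (−9x²)·D = 9x⁵ − 45x³ − 81x². Remainder: 4x⁴ − 7x³ − 15x² + 6x + 67.
Step 5: lead(4x⁴ − 7x³ − 15x² + 6x + 67) ÷ lead(D) = 4x⁴ ÷ −x³ = −4x. Subtract (−4x)·D = 4x⁴ − 20x² − 36x. Remainder: −7x³ + 5x² + 42x + 67.
Step 6: lead(−7x³ + 5x² + 42x + 67) ÷ lead(D) = −7x³ ÷ −x³ = 7. Subtract (7)·D = −7x³ + 35x + 63. Remainder: 5x² + 7x + 4.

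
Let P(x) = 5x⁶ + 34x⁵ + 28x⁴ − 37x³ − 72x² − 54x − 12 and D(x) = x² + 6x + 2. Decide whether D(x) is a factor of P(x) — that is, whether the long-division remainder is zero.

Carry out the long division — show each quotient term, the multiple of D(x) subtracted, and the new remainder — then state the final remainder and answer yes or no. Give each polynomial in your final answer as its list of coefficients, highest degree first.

R = [0], so D(x) is a factor of P(x). yes

Step 1: lead(5x⁶ + 34x⁵ + 28x⁴ − 37x³ − 72x² − 54x − 12) ÷ lead(D) = 5x⁶ ÷ x² = 5x⁴. Subtract (5x⁴)·D = 5x⁶ + 30x⁵ + 10x⁴. Remainder: 4x⁵ + 18x⁴ − 37x³ − 72x² − 54x − 12.
Step 2: lead(4x⁵ + 18x⁴ − 37x³ − 72x² − 54x − 12) ÷ lead(D) = 4x⁵ ÷ x² = 4x³. Subtract (4x³)·D = 4x⁵ + 24x⁴ + 8x³. Remainder: −6x⁴ − 45x³ − 72x² − 54x − 12.
Step 3: lead(−6x⁴ − 45x³ − 72x² − 54x − 12) ÷ lead(D) = −6x⁴ ÷ x² = −6x². Subtract (−6x²)·D = −6x⁴ − 36x³ − 12x². Remainder: −9x³ − 60x² − 54x − 12.
Step 4: lead(−9x³ − 60x² − 54x − 12) ÷ lead(D) = −9x³ ÷ x² = −9x. Subtract (−9x)·D = −9x³ − 54x² − 18x. Remainder: −6x² − 36x − 12.
Step 5: lead(−6x² − 36x − 12) ÷ lead(D) = −6x² ÷ x² = −6. Subtract (−6)·D = −6x² − 36x − 12. Remainder: 0.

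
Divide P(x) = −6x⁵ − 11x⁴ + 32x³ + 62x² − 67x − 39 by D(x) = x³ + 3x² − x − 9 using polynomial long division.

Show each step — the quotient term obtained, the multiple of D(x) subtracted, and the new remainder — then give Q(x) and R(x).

Step 1: lead(−6x⁵ − 11x⁴ + 32x³ + 62x² − 67x − 39) ÷ lead(D) = −6x⁵ ÷ x³ = −6x². Subtract (−6x²)·D = −6x⁵ − 18x⁴ + 6x³ + 54x². Remainder: 7x⁴ + 26x³ + 8x² − 67x − 39.
Step 2: lead(7x⁴ + 26x³ + 8x² − 67x − 39) ÷ lead(D) = 7x⁴ ÷ x³ = 7x. Subtract (7x)·D = 7x⁴ + 21x³ − 7x² − 63x. Remainder: 5x³ + 15x² − 4x − 39.
Step 3: lead(5x³ + 15x² − 4x − 39) ÷ lead(D) = 5x³ ÷ x³ = 5. Subtract (5)·D = 5x³ + 15x² − 5x − 45. Remainder: x + 6.

Q(x) = −6x² + 7x + 5; R(x) = x + 6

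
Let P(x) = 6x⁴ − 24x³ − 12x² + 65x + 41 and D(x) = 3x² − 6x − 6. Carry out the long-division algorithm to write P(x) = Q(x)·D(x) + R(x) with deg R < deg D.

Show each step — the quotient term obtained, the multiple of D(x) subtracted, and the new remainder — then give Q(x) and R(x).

Step 1: lead(6x⁴ − 24x³ − 12x² + 65x + 41) ÷ lead(D) = 6x⁴ ÷ 3x² = 2x². Subtract (2x²)·D = 6x⁴ − 12x³ − 12x². Remainder: −12x³ + 65x + 41.
Step 2: lead(−12x³ + 65x + 41) ÷ lead(D) = −12x³ ÷ 3x² = −4x. Subtract (−4x)·D = −12x³ + 24x² + 24x. Remainder: −24x² + 41x + 41.
Step 3: lead(−24x² + 41x + 41) ÷ lead(D) = −24x² ÷ 3x² = −8. Subtract (−8)·D = −24x² + 48x + 48. Remainder: −7x − 7.

Q(x) = 2x² − 4x − 8; R(x) = −7x − 7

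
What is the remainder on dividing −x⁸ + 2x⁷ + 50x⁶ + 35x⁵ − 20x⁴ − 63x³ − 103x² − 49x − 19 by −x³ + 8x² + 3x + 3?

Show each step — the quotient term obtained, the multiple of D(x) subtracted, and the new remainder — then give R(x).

R(x) = −4x + 5

Step 1: lead(−x⁸ + 2x⁷ + 50x⁶ + 35x⁵ − 20x⁴ − 63x³ − 103x² − 49x − 19) ÷ lead(D) = −x⁸ ÷ −x³ = x⁵. Subtract (x⁵)·D = −x⁸ + 8x⁷ + 3x⁶ + 3x⁵. Remainder: −6x⁷ + 47x⁶ + 32x⁵ − 20x⁴ − 63x³ − 103x² − 49x − 19.
Step 2: lead(−6x⁷ + 47x⁶ + 32x⁵ − 20x⁴ − 63x³ − 103x² − 49x − 19) ÷ lead(D) = −6x⁷ ÷ −x³ = 6x⁴. Subtract (6x⁴)·D = −6x⁷ + 48x⁶ + 18x⁵ + 18x⁴. Remainder: −x⁶ + 14x⁵ − 38x⁴ − 63x³ − 103x² − 49x − 19.
Step 3: lead(−x⁶ + 14x⁵ − 38x⁴ − 63x³ − 103x² − 49x − 19) ÷ lead(D) = −x⁶ ÷ −x³ = x³. Subtract (x³)·D = −x⁶ + 8x⁵ + 3x⁴ + 3x³. Remainder: 6x⁵ − 41x⁴ − 66x³ − 103x² − 49x − 19.
Step 4: lead(6x⁵ − 41x⁴ − 66x³ − 103x² − 49x − 19) ÷ lead(D) = 6x⁵ ÷ −x³ = −6x². Subtract (−6x²)·D = 6x⁵ − 48x⁴ − 18x³ − 18x². Remainder: 7x⁴ − 48x³ − 85x² − 49x − 19.
Step 5: lead(7x⁴ − 48x³ − 85x² − 49x − 19) ÷ lead(D) = 7x⁴ ÷ −x³ = −7x. Subtract (−7x)·D = 7x⁴ − 56x³ − 21x² − 21x. Remainder: 8x³ − 64x² − 28x − 19.
Step 6: lead(8x³ − 64x² − 28x − 19) ÷ lead(D) = 8x³ ÷ −x³ = −8. Subtract (−8)·D = 8x³ − 64x² − 24x − 24. Remainder: −4x + 5.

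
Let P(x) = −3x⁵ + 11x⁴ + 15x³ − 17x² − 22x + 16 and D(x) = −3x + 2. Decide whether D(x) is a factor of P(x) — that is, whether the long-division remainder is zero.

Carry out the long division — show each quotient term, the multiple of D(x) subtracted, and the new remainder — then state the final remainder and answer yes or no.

Step 1: lead(−3x⁵ + 11x⁴ + 15x³ − 17x² − 22x + 16) ÷ lead(D) = −3x⁵ ÷ −3x = x⁴. Subtract (x⁴)·D = −3x⁵ + 2x⁴. Remainder: 9x⁴ + 15x³ − 17x² − 22x + 16.
Step 2: lead(9x⁴ + 15x³ − 17x² − 22x + 16) ÷ lead(D) = 9x⁴ ÷ −3x = −3x³. Subtract (−3x³)·D = 9x⁴ − 6x³. Remainder: 21x³ − 17x² − 22x + 16.
Step 3: lead(21x³ − 17x² − 22x + 16) ÷ lead(D) = 21x³ ÷ −3x = −7x². Subtract (−7x²)·D = 21x³ − 14x². Remainder: −3x² − 22x + 16.
Step 4: lead(−3x² − 22x + 16) ÷ lead(D) = −3x² ÷ −3x = x. Subtract (x)·D = −3x² + 2x. Remainder: −24x + 16.
Step 5: lead(−24x + 16) ÷ lead(D) = −24x ÷ −3x = 8. Subtract (8)·D = −24x + 16. Remainder: 0.

R(x) = 0, so D(x) is a factor of P(x). yes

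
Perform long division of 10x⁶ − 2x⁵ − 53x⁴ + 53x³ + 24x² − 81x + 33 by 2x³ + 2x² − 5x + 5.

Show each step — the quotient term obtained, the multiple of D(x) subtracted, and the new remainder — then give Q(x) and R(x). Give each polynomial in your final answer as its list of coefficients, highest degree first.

Step 1: lead(10x⁶ − 2x⁵ − 53x⁴ + 53x³ + 24x² − 81x + 33) ÷ lead(D) = 10x⁶ ÷ 2x³ = 5x³. Subtract (5x³)·D = 10x⁶ + 10x⁵ − 25x⁴ + 25x³. Remainder: −12x⁵ − 28x⁴ + 28x³ + 24x² − 81x + 33.
Step 2: lead(−12x⁵ − 28x⁴ + 28x³ + 24x² − 81x + 33) ÷ lead(D) = −12x⁵ ÷ 2x³ = −6x². Subtract (−6x²)·D = −12x⁵ − 12x⁴ + 30x³ − 30x². Remainder: −16x⁴ − 2x³ + 54x² − 81x + 33.
Step 3: lead(−16x⁴ − 2x³ + 54x² − 81x + 33) ÷ lead(D) = −16x⁴ ÷ 2x³ = −8x. Subtract (−8x)·D = −16x⁴ − 16x³ + 40x² − 40x. Remainder: 14x³ + 14x² − 41x + 33.
Step 4: lead(14x³ + 14x² − 41x + 33) ÷ lead(D) = 14x³ ÷ 2x³ = 7. Subtract (7)·D = 14x³ + 14x² − 35x + 35. Remainder: −6x − 2.

Q = [5, -6, -8, 7]; R = [-6, -2]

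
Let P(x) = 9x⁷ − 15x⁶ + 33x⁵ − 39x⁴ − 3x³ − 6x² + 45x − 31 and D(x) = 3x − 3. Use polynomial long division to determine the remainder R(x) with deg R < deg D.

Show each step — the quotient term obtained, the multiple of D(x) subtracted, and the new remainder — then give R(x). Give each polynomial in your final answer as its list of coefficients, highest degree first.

R = [-7]

Step 1: lead(9x⁷ − 15x⁶ + 33x⁵ − 39x⁴ − 3x³ − 6x² + 45x − 31) ÷ lead(D) = 9x⁷ ÷ 3x = 3x⁶. Subtract (3x⁶)·D = 9x⁷ − 9x⁶. Remainder: −6x⁶ + 33x⁵ − 39x⁴ − 3x³ − 6x² + 45x − 31.
Step 2: lead(−6x⁶ + 33x⁵ − 39x⁴ − 3x³ − 6x² + 45x − 31) ÷ lead(D) = −6x⁶ ÷ 3x = −2x⁵. Subtract (−2x⁵)·D = −6x⁶ + 6x⁵. Remainder: 27x⁵ − 39x⁴ − 3x³ − 6x² + 45x − 31.
Step 3: lead(27x⁵ − 39x⁴ − 3x³ − 6x² + 45x − 31) ÷ lead(D) = 27x⁵ ÷ 3x = 9x⁴. Subtract (9x⁴)·D = 27x⁵ − 27x⁴. Remainder: −12x⁴ − 3x³ − 6x² + 45x − 31.
Step 4: lead(−12x⁴ − 3x³ − 6x² + 45x − 31) ÷ lead(D) = −12x⁴ ÷ 3x = −4x³. Subtract (−4x³)·D = −12x⁴ + 12x³. Remainder: −15x³ − 6x² + 45x − 31.
Step 5: lead(−15x³ − 6x² + 45x − 31) ÷ lead(D) = −15x³ ÷ 3x = −5x². Subtract (−5x²)·D = −15x³ + 15x². Remainder: −21x² + 45x − 31.
Step 6: lead(−21x² + 45x − 31) ÷ lead(D) = −21x² ÷ 3x = −7x. Subtract (−7x)·D = −21x² + 21x. Remainder: 24x − 31.
Step 7: lead(24x − 31) ÷ lead(D) = 24x ÷ 3x = 8. Subtract (8)·D = 24x − 24. Remainder: −7.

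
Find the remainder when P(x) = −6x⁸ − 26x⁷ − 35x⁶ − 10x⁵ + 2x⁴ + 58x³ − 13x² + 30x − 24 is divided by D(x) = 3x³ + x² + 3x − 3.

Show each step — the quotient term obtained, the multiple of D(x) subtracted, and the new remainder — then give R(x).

R(x) = 0

Step 1: lead(−6x⁸ − 26x⁷ − 35x⁶ − 10x⁵ + 2x⁴ + 58x³ − 13x² + 30x − 24) ÷ lead(D) = −6x⁸ ÷ 3x³ = −2x⁵. Subtract (−2x⁵)·D = −6x⁸ − 2x⁷ − 6x⁶ + 6x⁵. Remainder: −24x⁷ − 29x⁶ − 16x⁵ + 2x⁴ + 58x³ − 13x² + 30x − 24.
Step 2: lead(−24x⁷ − 29x⁶ − 16x⁵ + 2x⁴ + 58x³ − 13x² + 30x − 24) ÷ lead(D) = −24x⁷ ÷ 3x³ = −8x⁴. Subtract (−8x⁴)·D = −24x⁷ − 8x⁶ − 24x⁵ + 24x⁴. Remainder: −21x⁶ + 8x⁵ − 22x⁴ + 58x³ − 13x² + 30x − 24.
Step 3: lead(−21x⁶ + 8x⁵ − 22x⁴ + 58x³ − 13x² + 30x − 24) ÷ lead(D) = −21x⁶ ÷ 3x³ = −7x³. Subtract (−7x³)·D = −21x⁶ − 7x⁵ − 21x⁴ + 21x³. Remainder: 15x⁵ − x⁴ + 37x³ − 13x² + 30x − 24.
Step 4: lead(15x⁵ − x⁴ + 37x³ − 13x² + 30x − 24) ÷ lead(D) = 15x⁵ ÷ 3x³ = 5x². Subtract (5x²)·D = 15x⁵ + 5x⁴ + 15x³ − 15x². Remainder: −6x⁴ + 22x³ + 2x² + 30x − 24.
Step 5: lead(−6x⁴ + 22x³ + 2x² + 30x − 24) ÷ lead(D) = −6x⁴ ÷ 3x³ = −2x. Subtract (−2x)·D = −6x⁴ − 2x³ − 6x² + 6x. Remainder: 24x³ + 8x² + 24x − 24.
Step 6: lead(24x³ + 8x² + 24x − 24) ÷ lead(D) = 24x³ ÷ 3x³ = 8. Subtract (8)·D = 24x³ + 8x² + 24x − 24. Remainder: 0.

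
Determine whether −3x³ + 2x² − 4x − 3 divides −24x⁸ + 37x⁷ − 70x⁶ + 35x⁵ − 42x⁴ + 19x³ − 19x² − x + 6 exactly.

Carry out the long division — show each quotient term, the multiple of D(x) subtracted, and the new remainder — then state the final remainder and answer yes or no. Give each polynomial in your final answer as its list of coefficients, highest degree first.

Step 1: lead(−24x⁸ + 37x⁷ − 70x⁶ + 35x⁵ − 42x⁴ + 19x³ − 19x² − x + 6) ÷ lead(D) = −24x⁸ ÷ −3x³ = 8x⁵. Subtract (8x⁵)·D = −24x⁸ + 16x⁷ − 32x⁶ − 24x⁵. Remainder: 21x⁷ − 38x⁶ + 59x⁵ − 42x⁴ + 19x³ − 19x² − x + 6.
Step 2: lead(21x⁷ − 38x⁶ + 59x⁵ − 42x⁴ + 19x³ − 19x² − x + 6) ÷ lead(D) = 21x⁷ ÷ −3x³ = −7x⁴. Subtract (−7x⁴)·D = 21x⁷ − 14x⁶ + 28x⁵ + 21x⁴. Remainder: −24x⁶ + 31x⁵ − 63x⁴ + 19x³ − 19x² − x + 6.
Step 3: lead(−24x⁶ + 31x⁵ − 63x⁴ + 19x³ − 19x² − x + 6) ÷ lead(D) = −24x⁶ ÷ −3x³ = 8x³. Subtract (8x³)·D = −24x⁶ + 16x⁵ − 32x⁴ − 24x³. Remainder: 15x⁵ − 31x⁴ + 43x³ − 19x² − x + 6.
Step 4: lead(15x⁵ − 31x⁴ + 43x³ − 19x² − x + 6) ÷ lead(D) = 15x⁵ ÷ −3x³ = −5x². Subtract (−5x²)·D = 15x⁵ − 10x⁴ + 20x³ + 15x². Remainder: −21x⁴ + 23x³ − 34x² − x + 6.
Step 5: lead(−21x⁴ + 23x³ − 34x² − x + 6) ÷ lead(D) = −21x⁴ ÷ −3x³ = 7x. Subtract (7x)·D = −21x⁴ + 14x³ − 28x² − 21x. Remainder: 9x³ − 6x² + 20x + 6.
Step 6: lead(9x³ − 6x² + 20x + 6) ÷ lead(D) = 9x³ ÷ −3x³ = −3. Subtract (−3)·D = 9x³ − 6x² + 12x + 9. Remainder: 8x − 3.

R = [8, -3], so D(x) is not a factor of P(x). no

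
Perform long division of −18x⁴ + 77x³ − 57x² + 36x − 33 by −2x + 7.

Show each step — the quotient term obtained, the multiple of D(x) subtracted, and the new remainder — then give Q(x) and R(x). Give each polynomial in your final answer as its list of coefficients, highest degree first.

Q = [9, -7, 4, -4]; R = [-5]

Step 1: lead(−18x⁴ + 77x³ − 57x² + 36x − 33) ÷ lead(D) = −18x⁴ ÷ −2x = 9x³. Subtract (9x³)·D = −18x⁴ + 63x³. Remainder: 14x³ − 57x² + 36x − 33.
Step 2: lead(14x³ − 57x² + 36x − 33) ÷ lead(D) = 14x³ ÷ −2x = −7x². Subtract (−7x²)·D = 14x³ − 49x². Remainder: −8x² + 36x − 33.
Step 3: lead(−8x² + 36x − 33) ÷ lead(D) = −8x² ÷ −2x = 4x. Subtract (4x)·D = −8x² + 28x. Remainder: 8x − 33.
Step 4: lead(8x − 33) ÷ lead(D) = 8x ÷ −2x = −4. Subtract (−4)·D = 8x − 28. Remainder: −5.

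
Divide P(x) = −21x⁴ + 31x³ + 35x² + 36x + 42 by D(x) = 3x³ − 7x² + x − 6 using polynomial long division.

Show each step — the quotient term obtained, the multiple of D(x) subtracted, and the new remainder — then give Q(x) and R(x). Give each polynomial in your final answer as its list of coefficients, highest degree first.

Step 1: lead(−21x⁴ + 31x³ + 35x² + 36x + 42) ÷ lead(D) = −21x⁴ ÷ 3x³ = −7x. Subtract (−7x)·D = −21x⁴ + 49x³ − 7x² + 42x. Remainder: −18x³ + 42x² − 6x + 42.
Step 2: lead(−18x³ + 42x² − 6x + 42) ÷ lead(D) = −18x³ ÷ 3x³ = −6. Subtract (−6)·D = −18x³ + 42x² − 6x + 36. Remainder: 6.

Q = [-7, -6]; R = [6]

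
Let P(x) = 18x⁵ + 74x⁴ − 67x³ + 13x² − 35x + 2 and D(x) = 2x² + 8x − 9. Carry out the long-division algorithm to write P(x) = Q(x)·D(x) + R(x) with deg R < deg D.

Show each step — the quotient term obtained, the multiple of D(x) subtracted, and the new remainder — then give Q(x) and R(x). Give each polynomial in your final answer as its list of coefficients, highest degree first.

Step 1: lead(18x⁵ + 74x⁴ − 67x³ + 13x² − 35x + 2) ÷ lead(D) = 18x⁵ ÷ 2x² = 9x³. Subtract (9x³)·D = 18x⁵ + 72x⁴ − 81x³. Remainder: 2x⁴ + 14x³ + 13x² − 35x + 2.
Step 2: lead(2x⁴ + 14x³ + 13x² − 35x + 2) ÷ lead(D) = 2x⁴ ÷ 2x² = x². Subtract (x²)·D = 2x⁴ + 8x³ − 9x². Remainder: 6x³ + 22x² − 35x + 2.
Step 3: lead(6x³ + 22x² − 35x + 2) ÷ lead(D) = 6x³ ÷ 2x² = 3x. Subtract (3x)·D = 6x³ + 24x² − 27x. Remainder: −2x² − 8x + 2.
Step 4: lead(−2x² − 8x + 2) ÷ lead(D) = −2x² ÷ 2x² = −1. Subtract (−1)·D = −2x² − 8x + 9. Remainder: −7.

Q = [9, 1, 3, -1]; R = [-7]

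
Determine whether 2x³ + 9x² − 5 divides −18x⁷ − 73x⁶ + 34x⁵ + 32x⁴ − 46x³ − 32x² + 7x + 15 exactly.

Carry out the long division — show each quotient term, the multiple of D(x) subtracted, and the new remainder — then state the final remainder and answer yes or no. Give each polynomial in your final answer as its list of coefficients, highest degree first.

R = [-1, -3, -5], so D(x) is not a factor of P(x). no

Step 1: lead(−18x⁷ − 73x⁶ + 34x⁵ + 32x⁴ − 46x³ − 32x² + 7x + 15) ÷ lead(D) = −18x⁷ ÷ 2x³ = −9x⁴. Subtract (−9x⁴)·D = −18x⁷ − 81x⁶ + 45x⁴. Remainder: 8x⁶ + 34x⁵ − 13x⁴ − 46x³ − 32x² + 7x + 15.
Step 2: lead(8x⁶ + 34x⁵ − 13x⁴ − 46x³ − 32x² + 7x + 15) ÷ lead(D) = 8x⁶ ÷ 2x³ = 4x³. Subtract (4x³)·D = 8x⁶ + 36x⁵ − 20x³. Remainder: −2x⁵ − 13x⁴ − 26x³ − 32x² + 7x + 15.
Step 3: lead(−2x⁵ − 13x⁴ − 26x³ − 32x² + 7x + 15) ÷ lead(D) = −2x⁵ ÷ 2x³ = −x². Subtract (−x²)·D = −2x⁵ − 9x⁴ + 5x². Remainder: −4x⁴ − 26x³ − 37x² + 7x + 15.
Step 4: lead(−4x⁴ − 26x³ − 37x² + 7x + 15) ÷ lead(D) = −4x⁴ ÷ 2x³ = −2x. Subtract (−2x)·D = −4x⁴ − 18x³ + 10x. Remainder: −8x³ − 37x² − 3x + 15.
Step 5: lead(−8x³ − 37x² − 3x + 15) ÷ lead(D) = −8x³ ÷ 2x³ = −4. Subtract (−4)·D = −8x³ − 36x² + 20. Remainder: −x² − 3x − 5.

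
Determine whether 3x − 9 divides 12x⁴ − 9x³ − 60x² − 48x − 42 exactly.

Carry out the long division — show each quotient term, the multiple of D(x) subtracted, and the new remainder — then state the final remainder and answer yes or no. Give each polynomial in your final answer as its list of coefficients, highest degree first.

R = [3], so D(x) is not a factor of P(x). no

Step 1: lead(12x⁴ − 9x³ − 60x² − 48x − 42) ÷ lead(D) = 12x⁴ ÷ 3x = 4x³. Subtract (4x³)·D = 12x⁴ − 36x³. Remainder: 27x³ − 60x² − 48x − 42.
Step 2: lead(27x³ − 60x² − 48x − 42) ÷ lead(D) = 27x³ ÷ 3x = 9x². Subtract (9x²)·D = 27x³ − 81x². Remainder: 21x² − 48x − 42.
Step 3: lead(21x² − 48x − 42) ÷ lead(D) = 21x² ÷ 3x = 7x. Subtract (7x)·D = 21x² − 63x. Remainder: 15x − 42.
Step 4: lead(15x − 42) ÷ lead(D) = 15x ÷ 3x = 5. Subtract (5)·D = 15x − 45. Remainder: 3.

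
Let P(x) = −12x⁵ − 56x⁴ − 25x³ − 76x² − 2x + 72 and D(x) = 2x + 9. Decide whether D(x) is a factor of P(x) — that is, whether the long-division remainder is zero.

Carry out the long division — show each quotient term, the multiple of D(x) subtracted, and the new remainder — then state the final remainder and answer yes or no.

Step 1: lead(−12x⁵ − 56x⁴ − 25x³ − 76x² − 2x + 72) ÷ lead(D) = −12x⁵ ÷ 2x = −6x⁴. Subtract (−6x⁴)·D = −12x⁵ − 54x⁴. Remainder: −2x⁴ − 25x³ − 76x² − 2x + 72.
Step 2: lead(−2x⁴ − 25x³ − 76x² − 2x + 72) ÷ lead(D) = −2x⁴ ÷ 2x = −x³. Subtract (−x³)·D = −2x⁴ − 9x³. Remainder: −16x³ − 76x² − 2x + 72.
Step 3: lead(−16x³ − 76x² − 2x + 72) ÷ lead(D) = −16x³ ÷ 2x = −8x². Subtract (−8x²)·D = −16x³ − 72x². Remainder: −4x² − 2x + 72.
Step 4: lead(−4x² − 2x + 72) ÷ lead(D) = −4x² ÷ 2x = −2x. Subtract (−2x)·D = −4x² − 18x. Remainder: 16x + 72.
Step 5: lead(16x + 72) ÷ lead(D) = 16x ÷ 2x = 8. Subtract (8)·D = 16x + 72. Remainder: 0.

R(x) = 0, so D(x) is a factor of P(x). yes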